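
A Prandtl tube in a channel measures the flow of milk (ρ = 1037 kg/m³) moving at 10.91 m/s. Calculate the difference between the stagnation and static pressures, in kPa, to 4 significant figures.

The dynamic pressure equals the rise in static pressure at the stagnation point: ΔP = ½ρv².
ΔP = ½·1037·10.91² = 61720 Pa.

ΔP ≈ 61.72 kPa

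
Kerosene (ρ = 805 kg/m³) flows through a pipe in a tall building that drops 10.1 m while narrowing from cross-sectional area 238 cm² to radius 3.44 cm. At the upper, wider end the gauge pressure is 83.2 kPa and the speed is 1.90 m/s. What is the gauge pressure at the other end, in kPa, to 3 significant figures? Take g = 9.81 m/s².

Mass conservation (A₁v₁ = A₂v₂) gives v₂ = 1.90 × 238/37.2 = 12.2 m/s.
Energy conservation along the streamline gives P₂ = P₁ − ½ρ(v₂² − v₁²) − ρg(h₂ − h₁).
P₂ = 83200 + ½·805·(1.90² − 12.2²) − 805·9.81·(−10.1) = 83200 + (-58100) − (-79800) = 105000 Pa.

P₂ ≈ 105 kPa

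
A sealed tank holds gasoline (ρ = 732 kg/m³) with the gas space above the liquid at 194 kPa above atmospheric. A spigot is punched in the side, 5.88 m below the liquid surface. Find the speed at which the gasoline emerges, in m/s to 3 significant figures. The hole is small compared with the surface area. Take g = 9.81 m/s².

v ≈ 25.4 m/s

Take point 1 at the surface (v₁ ≈ 0) and point 2 at the hole (at atmospheric pressure). Bernoulli: P₁ + ρg h = P_atm + ½ρv₂².
With P₁ − P_atm = 194000 Pa, v₂ = √(2gh + 2ΔP/ρ) = √(2·9.81·5.88 + 2·194000/732) = 25.4 m/s.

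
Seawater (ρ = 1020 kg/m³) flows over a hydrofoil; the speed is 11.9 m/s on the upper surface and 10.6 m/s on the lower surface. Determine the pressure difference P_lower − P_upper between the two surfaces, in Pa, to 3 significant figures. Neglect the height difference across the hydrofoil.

The pressure is lower where the speed is higher: ΔP = ½ρ(v_up² − v_low²).
ΔP = ½·1020·(11.9² − 10.6²) = 14900 Pa.

14900 Pa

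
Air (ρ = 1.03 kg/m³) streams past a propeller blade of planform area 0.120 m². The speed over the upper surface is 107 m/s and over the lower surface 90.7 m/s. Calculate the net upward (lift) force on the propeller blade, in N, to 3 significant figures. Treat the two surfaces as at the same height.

F = 199 N

With equal heights on the two surfaces, Bernoulli gives P_lower − P_upper = ½ρ(v_upper² − v_lower²).
ΔP = ½·1.03·(107² − 90.7²) = 1660 Pa.
Lift = ΔP · A = 1660 × 0.120 = 199 N.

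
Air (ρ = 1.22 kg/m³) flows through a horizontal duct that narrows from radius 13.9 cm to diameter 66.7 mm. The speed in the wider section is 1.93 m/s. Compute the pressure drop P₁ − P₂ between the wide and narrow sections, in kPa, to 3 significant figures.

ΔP ≈ 0.683 kPa

By continuity, v₂ = v₁·A₁/A₂ = 1.93·(607/34.9) = 33.5 m/s.
With no height change, Bernoulli's equation is P₁ + ½ρv₁² = P₂ + ½ρv₂².
P₁ − P₂ = ½·1.22·(33.5² − 1.93²) = ½·1.22·1120 = 683 Pa.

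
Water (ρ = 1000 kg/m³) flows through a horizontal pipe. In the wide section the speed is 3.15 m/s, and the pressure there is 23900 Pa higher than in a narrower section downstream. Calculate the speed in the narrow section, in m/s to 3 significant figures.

With h₁ = h₂, rearranging Bernoulli gives v₂ = √(v₁² + 2ΔP/ρ).
v₂ = √(3.15² + 2·23900/1000) = √(9.92 + 47.8) = 7.60 m/s.

v₂ = 7.60 m/s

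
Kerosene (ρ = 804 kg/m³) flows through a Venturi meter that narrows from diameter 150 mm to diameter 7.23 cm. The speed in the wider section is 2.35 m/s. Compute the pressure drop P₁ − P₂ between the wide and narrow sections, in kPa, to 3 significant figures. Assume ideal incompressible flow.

By continuity, v₂ = v₁·A₁/A₂ = 2.35·(177/41.1) = 10.1 m/s.
The pipe is horizontal, so Bernoulli reduces to P₁ + ½ρv₁² = P₂ + ½ρv₂².
P₁ − P₂ = ½·804·(10.1² − 2.35²) = ½·804·96.8 = 38900 Pa.

ΔP ≈ 38.9 kPa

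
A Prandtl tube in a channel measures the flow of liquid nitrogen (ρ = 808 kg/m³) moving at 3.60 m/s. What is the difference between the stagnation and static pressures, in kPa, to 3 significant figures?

ΔP ≈ 5.24 kPa

The dynamic pressure equals the rise in static pressure at the stagnation point: ΔP = ½ρv².
ΔP = ½·808·3.60² = 5240 Pa.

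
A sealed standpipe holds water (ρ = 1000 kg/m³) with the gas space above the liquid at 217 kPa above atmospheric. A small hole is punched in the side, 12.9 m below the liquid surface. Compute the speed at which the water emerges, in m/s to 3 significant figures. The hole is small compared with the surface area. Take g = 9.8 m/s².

v ≈ 26.2 m/s

Take point 1 at the surface (v₁ ≈ 0) and point 2 at the hole (at atmospheric pressure). Bernoulli: P₁ + ρg h = P_atm + ½ρv₂².
With P₁ − P_atm = 217000 Pa, v₂ = √(2gh + 2ΔP/ρ) = √(2·9.8·12.9 + 2·217000/1000) = 26.2 m/s.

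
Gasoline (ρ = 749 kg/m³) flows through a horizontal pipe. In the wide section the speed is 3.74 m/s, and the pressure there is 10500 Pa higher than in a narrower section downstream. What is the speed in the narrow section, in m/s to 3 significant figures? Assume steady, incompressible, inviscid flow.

v₂ = 6.48 m/s

With h₁ = h₂, rearranging Bernoulli gives v₂ = √(v₁² + 2ΔP/ρ).
v₂ = √(3.74² + 2·10500/749) = √(14.0 + 28.0) = 6.48 m/s.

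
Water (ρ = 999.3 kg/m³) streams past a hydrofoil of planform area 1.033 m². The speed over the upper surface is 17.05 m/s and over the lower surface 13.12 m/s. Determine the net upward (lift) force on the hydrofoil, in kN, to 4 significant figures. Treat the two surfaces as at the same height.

With equal heights on the two surfaces, Bernoulli gives P_lower − P_upper = ½ρ(v_upper² − v_lower²).
ΔP = ½·999.3·(17.05² − 13.12²) = 59240 Pa.
Lift = ΔP · A = 59240 × 1.033 = 61200 N.

F ≈ 61.20 kN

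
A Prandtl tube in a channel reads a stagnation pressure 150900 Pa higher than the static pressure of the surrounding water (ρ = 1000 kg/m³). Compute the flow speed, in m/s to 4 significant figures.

v = 17.37 m/s

Bernoulli between the free stream and the stagnation point: ½ρv² = P_stag − P_static.
v = √(2ΔP/ρ) = √(2·150900/1000) = 17.37 m/s.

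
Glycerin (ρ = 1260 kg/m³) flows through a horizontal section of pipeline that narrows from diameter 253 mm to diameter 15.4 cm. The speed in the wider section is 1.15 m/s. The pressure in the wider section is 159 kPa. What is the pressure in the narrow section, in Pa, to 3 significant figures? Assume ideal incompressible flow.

Continuity gives A₁v₁ = A₂v₂, so v₂ = (503 cm²)/(186 cm²) × 1.15 m/s = 3.10 m/s.
The pipe is horizontal, so Bernoulli reduces to P₁ + ½ρv₁² = P₂ + ½ρv₂².
P₂ = P₁ − ½ρ(v₂² − v₁²) = 159000 − ½·1260·(3.10² − 1.15²) = 159000 − 5240 = 154000 Pa.

154000 Pa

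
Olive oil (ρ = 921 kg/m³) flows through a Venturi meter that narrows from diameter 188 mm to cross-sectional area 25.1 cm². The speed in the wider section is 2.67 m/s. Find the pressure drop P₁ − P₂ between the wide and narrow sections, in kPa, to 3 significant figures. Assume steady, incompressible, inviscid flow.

ΔP = 398 kPa

The volume flow rate is constant, so v₂ = (A₁/A₂)v₁ = (278/25.1)·2.67 = 29.5 m/s.
Along the horizontal streamline, P + ½ρv² is constant.
P₁ − P₂ = ½·921·(29.5² − 2.67²) = ½·921·865 = 398000 Pa.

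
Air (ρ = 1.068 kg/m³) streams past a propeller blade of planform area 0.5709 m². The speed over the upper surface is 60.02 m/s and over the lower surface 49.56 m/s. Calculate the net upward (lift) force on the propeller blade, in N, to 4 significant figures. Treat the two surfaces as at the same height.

With equal heights on the two surfaces, Bernoulli gives P_lower − P_upper = ½ρ(v_upper² − v_lower²).
ΔP = ½·1.068·(60.02² − 49.56²) = 612.1 Pa.
Lift = ΔP · A = 612.1 × 0.5709 = 349.4 N.

349.4 N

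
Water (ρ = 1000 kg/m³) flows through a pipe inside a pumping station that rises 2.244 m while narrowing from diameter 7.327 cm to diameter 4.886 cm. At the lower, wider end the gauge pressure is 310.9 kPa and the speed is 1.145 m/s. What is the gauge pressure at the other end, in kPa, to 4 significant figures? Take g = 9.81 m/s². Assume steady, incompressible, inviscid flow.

By continuity, v₂ = v₁·A₁/A₂ = 1.145·(42.16/18.75) = 2.575 m/s.
Applying Bernoulli between the two ends and solving for P₂: P₂ = P₁ + ½ρ(v₁² − v₂²) − ρgΔh.
P₂ = 310900 + ½·1000·(1.145² − 2.575²) − 1000·9.81·(+2.244) = 310900 + (-2659) − (22010) = 286200 Pa.

P₂ ≈ 286.2 kPa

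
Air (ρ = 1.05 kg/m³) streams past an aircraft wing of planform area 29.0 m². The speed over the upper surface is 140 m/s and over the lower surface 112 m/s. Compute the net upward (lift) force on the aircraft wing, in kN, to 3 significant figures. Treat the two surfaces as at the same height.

The faster flow above has the lower pressure; Bernoulli (same height) gives ΔP = ½ρ(v_up² − v_low²).
ΔP = ½·1.05·(140² − 112²) = 3700 Pa.
Lift = ΔP · A = 3700 × 29.0 = 107000 N.

F ≈ 107 kN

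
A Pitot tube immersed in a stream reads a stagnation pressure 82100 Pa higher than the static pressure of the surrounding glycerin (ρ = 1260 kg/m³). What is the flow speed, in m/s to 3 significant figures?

v = 11.4 m/s

At the stagnation point the flow is brought to rest, so Bernoulli gives P_stag − P_static = ½ρv².
v = √(2ΔP/ρ) = √(2·82100/1260) = 11.4 m/s.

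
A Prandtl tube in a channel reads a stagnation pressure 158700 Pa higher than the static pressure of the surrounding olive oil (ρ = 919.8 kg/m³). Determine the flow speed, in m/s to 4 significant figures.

v = 18.58 m/s

At the stagnation point the flow is brought to rest, so Bernoulli gives P_stag − P_static = ½ρv².
v = √(2ΔP/ρ) = √(2·158700/919.8) = 18.58 m/s.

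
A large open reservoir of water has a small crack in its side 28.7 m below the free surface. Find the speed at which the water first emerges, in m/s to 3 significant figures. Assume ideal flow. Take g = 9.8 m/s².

v = 23.7 m/s

The surface is effectively still and both ends are open, so ½v² = gh and v = √(2·9.8·28.7) = 23.7 m/s.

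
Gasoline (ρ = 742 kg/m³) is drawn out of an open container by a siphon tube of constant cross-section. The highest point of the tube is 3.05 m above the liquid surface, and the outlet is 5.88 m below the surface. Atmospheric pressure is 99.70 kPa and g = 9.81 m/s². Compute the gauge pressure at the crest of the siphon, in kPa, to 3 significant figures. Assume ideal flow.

-65.0 kPa

From the surface to the outlet (both open to atmosphere, surface at rest): v = √(2g·h_out) = √(2·9.81·5.88) = 10.7 m/s.
With constant cross-section the crest speed equals v; applying Bernoulli from the surface up to the crest, P_top = P_atm − ½ρv² − ρg·h_top.
P_top = 99700 − ½·742·10.7² − 742·9.81·3.05 = 34700 Pa. So P_gauge = P_top − P_atm = -65000 Pa.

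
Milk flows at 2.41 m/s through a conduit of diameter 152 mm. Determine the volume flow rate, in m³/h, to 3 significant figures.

Q = 157 m³/h

Q = A·v = 0.0181 m² × 2.41 m/s = 0.0437 m³/s.
Converting: 0.0437 m³/s × 3600 = 157 m³/h.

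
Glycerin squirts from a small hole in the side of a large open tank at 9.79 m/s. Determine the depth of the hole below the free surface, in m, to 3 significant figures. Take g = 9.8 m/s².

h ≈ 4.89 m

Torricelli: v = √(2gh), so h = v²/(2g).
h = 9.79²/(2·9.8) = 95.8/19.60 = 4.89 m.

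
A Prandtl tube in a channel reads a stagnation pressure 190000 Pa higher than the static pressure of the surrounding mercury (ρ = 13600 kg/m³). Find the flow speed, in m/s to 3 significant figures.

Bernoulli between the free stream and the stagnation point: ½ρv² = P_stag − P_static.
v = √(2ΔP/ρ) = √(2·190000/13600) = 5.29 m/s.

5.29 m/s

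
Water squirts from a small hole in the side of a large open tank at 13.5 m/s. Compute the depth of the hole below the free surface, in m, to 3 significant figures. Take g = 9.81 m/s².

h ≈ 9.29 m

Inverting v = √(2gh) gives h = v² / 2g.
h = 13.5²/(2·9.81) = 182/19.62 = 9.29 m.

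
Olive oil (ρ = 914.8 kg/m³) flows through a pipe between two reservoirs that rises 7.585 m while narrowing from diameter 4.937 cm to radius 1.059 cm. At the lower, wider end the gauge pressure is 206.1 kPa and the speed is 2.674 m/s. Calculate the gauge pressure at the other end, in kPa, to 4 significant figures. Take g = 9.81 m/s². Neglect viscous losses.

The volume flow rate is constant, so v₂ = (A₁/A₂)v₁ = (19.14/3.523)·2.674 = 14.53 m/s.
Energy conservation along the streamline gives P₂ = P₁ − ½ρ(v₂² − v₁²) − ρg(h₂ − h₁).
P₂ = 206100 + ½·914.8·(2.674² − 14.53²) − 914.8·9.81·(+7.585) = 206100 + (-93280) − (68070) = 44750 Pa.

P₂ ≈ 44.75 kPa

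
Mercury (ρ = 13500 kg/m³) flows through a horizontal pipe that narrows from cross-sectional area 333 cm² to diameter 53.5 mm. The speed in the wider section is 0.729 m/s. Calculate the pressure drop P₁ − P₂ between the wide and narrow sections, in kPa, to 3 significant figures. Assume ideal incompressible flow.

ΔP ≈ 784 kPa

Continuity gives A₁v₁ = A₂v₂, so v₂ = (333 cm²)/(22.5 cm²) × 0.729 m/s = 10.8 m/s.
Along the horizontal streamline, P + ½ρv² is constant.
P₁ − P₂ = ½·13500·(10.8² − 0.729²) = ½·13500·116 = 784000 Pa.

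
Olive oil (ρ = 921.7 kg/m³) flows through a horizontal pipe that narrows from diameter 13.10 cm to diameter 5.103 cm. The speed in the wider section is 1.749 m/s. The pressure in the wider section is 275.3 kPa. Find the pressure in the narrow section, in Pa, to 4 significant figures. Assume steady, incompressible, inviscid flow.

Continuity gives A₁v₁ = A₂v₂, so v₂ = (134.8 cm²)/(20.45 cm²) × 1.749 m/s = 11.53 m/s.
The pipe is horizontal, so Bernoulli reduces to P₁ + ½ρv₁² = P₂ + ½ρv₂².
P₂ = P₁ − ½ρ(v₂² − v₁²) = 275300 − ½·921.7·(11.53² − 1.749²) = 275300 − 59810 = 215500 Pa.

215500 Pa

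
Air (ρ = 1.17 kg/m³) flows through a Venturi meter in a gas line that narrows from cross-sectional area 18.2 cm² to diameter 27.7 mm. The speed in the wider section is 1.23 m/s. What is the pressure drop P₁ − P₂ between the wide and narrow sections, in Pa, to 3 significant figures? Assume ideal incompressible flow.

7.19 Pa

By continuity, v₂ = v₁·A₁/A₂ = 1.23·(18.2/6.03) = 3.71 m/s.
With no height change, Bernoulli's equation is P₁ + ½ρv₁² = P₂ + ½ρv₂².
P₁ − P₂ = ½·1.17·(3.71² − 1.23²) = ½·1.17·12.3 = 7.19 Pa.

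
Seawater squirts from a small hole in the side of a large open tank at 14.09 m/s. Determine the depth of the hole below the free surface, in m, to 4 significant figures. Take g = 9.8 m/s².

h = 10.13 m

For a small hole in a large open tank, ½v² = gh, giving h = v²/(2g).
h = 14.09²/(2·9.8) = 198.5/19.60 = 10.13 m.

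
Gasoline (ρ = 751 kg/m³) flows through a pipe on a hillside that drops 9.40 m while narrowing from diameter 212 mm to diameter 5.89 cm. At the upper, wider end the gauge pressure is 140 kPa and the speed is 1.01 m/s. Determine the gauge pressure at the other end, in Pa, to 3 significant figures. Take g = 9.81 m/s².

Mass conservation (A₁v₁ = A₂v₂) gives v₂ = 1.01 × 353/27.2 = 13.1 m/s.
Bernoulli: P₁ + ½ρv₁² + ρg h₁ = P₂ + ½ρv₂² + ρg h₂, so P₂ = P₁ + ½ρ(v₁² − v₂²) − ρg(h₂ − h₁).
P₂ = 140000 + ½·751·(1.01² − 13.1²) − 751·9.81·(−9.40) = 140000 + (-63900) − (-69300) = 145000 Pa.

145000 Pa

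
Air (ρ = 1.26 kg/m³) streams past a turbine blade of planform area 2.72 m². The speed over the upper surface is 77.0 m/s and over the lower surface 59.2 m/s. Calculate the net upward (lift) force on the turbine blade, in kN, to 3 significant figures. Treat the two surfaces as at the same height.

With equal heights on the two surfaces, Bernoulli gives P_lower − P_upper = ½ρ(v_upper² − v_lower²).
ΔP = ½·1.26·(77.0² − 59.2²) = 1530 Pa.
Lift = ΔP · A = 1530 × 2.72 = 4150 N.

4.15 kN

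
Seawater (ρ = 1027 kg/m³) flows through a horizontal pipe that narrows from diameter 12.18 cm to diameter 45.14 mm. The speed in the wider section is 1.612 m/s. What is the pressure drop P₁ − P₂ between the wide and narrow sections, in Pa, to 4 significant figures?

ΔP ≈ 69400 Pa

Continuity gives A₁v₁ = A₂v₂, so v₂ = (116.5 cm²)/(16.00 cm²) × 1.612 m/s = 11.74 m/s.
Bernoulli (h₁ = h₂): P₁ − P₂ = ½ρ(v₂² − v₁²).
P₁ − P₂ = ½·1027·(11.74² − 1.612²) = ½·1027·135.1 = 69400 Pa.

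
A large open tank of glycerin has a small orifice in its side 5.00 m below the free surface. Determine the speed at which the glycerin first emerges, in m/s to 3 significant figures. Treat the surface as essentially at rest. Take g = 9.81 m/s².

9.90 m/s

With the surface at rest and both surface and jet at atmospheric pressure, Bernoulli gives ρg h = ½ρv², so v = √(2gh) = √(2·9.81·5.00) = 9.90 m/s.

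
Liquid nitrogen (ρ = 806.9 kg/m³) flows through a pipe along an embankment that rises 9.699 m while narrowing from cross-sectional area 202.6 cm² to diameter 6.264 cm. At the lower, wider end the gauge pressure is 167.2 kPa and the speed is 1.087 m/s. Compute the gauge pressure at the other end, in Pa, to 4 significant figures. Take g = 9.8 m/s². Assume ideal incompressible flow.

By continuity, v₂ = v₁·A₁/A₂ = 1.087·(202.6/30.82) = 7.146 m/s.
Applying Bernoulli between the two ends and solving for P₂: P₂ = P₁ + ½ρ(v₁² − v₂²) − ρgΔh.
P₂ = 167200 + ½·806.9·(1.087² − 7.146²) − 806.9·9.8·(+9.699) = 167200 + (-20130) − (76700) = 70380 Pa.

P₂ ≈ 70380 Pa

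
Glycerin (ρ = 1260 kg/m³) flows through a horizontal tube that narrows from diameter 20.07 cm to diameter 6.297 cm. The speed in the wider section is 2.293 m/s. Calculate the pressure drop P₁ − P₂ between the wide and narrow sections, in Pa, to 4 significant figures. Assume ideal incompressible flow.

Mass conservation (A₁v₁ = A₂v₂) gives v₂ = 2.293 × 316.4/31.14 = 23.29 m/s.
The pipe is horizontal, so Bernoulli reduces to P₁ + ½ρv₁² = P₂ + ½ρv₂².
P₁ − P₂ = ½·1260·(23.29² − 2.293²) = ½·1260·537.3 = 338500 Pa.

338500 Pa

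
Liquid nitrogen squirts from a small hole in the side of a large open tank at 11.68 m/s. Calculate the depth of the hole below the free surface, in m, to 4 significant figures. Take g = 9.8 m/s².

Inverting v = √(2gh) gives h = v² / 2g.
h = 11.68²/(2·9.8) = 136.4/19.60 = 6.960 m.

h ≈ 6.960 m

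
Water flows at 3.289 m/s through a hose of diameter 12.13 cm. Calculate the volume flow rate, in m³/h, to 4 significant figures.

136.8 m³/h

Q = A·v = 0.01156 m² × 3.289 m/s = 0.03801 m³/s.
Converting: 0.03801 m³/s × 3600 = 136.8 m³/h.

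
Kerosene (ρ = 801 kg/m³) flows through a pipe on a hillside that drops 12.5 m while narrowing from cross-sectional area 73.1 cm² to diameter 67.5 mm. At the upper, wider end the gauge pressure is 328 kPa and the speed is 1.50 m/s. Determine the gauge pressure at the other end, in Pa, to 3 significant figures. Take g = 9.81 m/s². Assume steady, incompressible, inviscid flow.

The volume flow rate is constant, so v₂ = (A₁/A₂)v₁ = (73.1/35.8)·1.50 = 3.06 m/s.
Energy conservation along the streamline gives P₂ = P₁ − ½ρ(v₂² − v₁²) − ρg(h₂ − h₁).
P₂ = 328000 + ½·801·(1.50² − 3.06²) − 801·9.81·(−12.5) = 328000 + (-2860) − (-98200) = 423000 Pa.

P₂ ≈ 423000 Pa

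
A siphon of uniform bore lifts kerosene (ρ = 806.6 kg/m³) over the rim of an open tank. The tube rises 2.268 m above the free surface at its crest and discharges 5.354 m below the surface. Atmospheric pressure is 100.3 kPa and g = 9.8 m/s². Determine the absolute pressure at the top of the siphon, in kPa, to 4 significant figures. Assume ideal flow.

Bernoulli surface→outlet gives ½v² = g·h_out, so v = √(2·9.8·5.354) = 10.24 m/s.
The bore is uniform, so the speed at the crest is the same v. Bernoulli surface→crest: P_atm = P_top + ½ρv² + ρg·h_top.
P_top = 100300 − ½·806.6·10.24² − 806.6·9.8·2.268 = 40050 Pa.

40.05 kPa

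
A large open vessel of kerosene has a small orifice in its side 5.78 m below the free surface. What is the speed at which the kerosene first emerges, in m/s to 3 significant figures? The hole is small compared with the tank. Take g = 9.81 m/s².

Torricelli's result v = √(2gh) gives v = √(2·9.81·5.78) = 10.6 m/s.

v ≈ 10.6 m/s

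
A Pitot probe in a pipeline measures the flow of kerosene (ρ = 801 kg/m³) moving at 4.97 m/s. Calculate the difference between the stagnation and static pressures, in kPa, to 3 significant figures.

ΔP ≈ 9.89 kPa

The dynamic pressure equals the rise in static pressure at the stagnation point: ΔP = ½ρv².
ΔP = ½·801·4.97² = 9890 Pa.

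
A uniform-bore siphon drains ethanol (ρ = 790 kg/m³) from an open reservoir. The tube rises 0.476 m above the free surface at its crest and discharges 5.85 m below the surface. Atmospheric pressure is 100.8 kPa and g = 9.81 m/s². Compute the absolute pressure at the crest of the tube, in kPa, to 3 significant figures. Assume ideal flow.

P_top ≈ 51.8 kPa

Bernoulli surface→outlet gives ½v² = g·h_out, so v = √(2·9.81·5.85) = 10.7 m/s.
Continuity keeps v the same throughout the tube; from surface to crest, P_atm + 0 = P_top + ½ρv² + ρg·h_top.
P_top = 100800 − ½·790·10.7² − 790·9.81·0.476 = 51800 Pa.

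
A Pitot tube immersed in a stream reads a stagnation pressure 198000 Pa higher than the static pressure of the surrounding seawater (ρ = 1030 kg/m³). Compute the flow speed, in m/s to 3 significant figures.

v ≈ 19.6 m/s

The dynamic pressure equals the rise in static pressure at the stagnation point: ΔP = ½ρv².
v = √(2ΔP/ρ) = √(2·198000/1030) = 19.6 m/s.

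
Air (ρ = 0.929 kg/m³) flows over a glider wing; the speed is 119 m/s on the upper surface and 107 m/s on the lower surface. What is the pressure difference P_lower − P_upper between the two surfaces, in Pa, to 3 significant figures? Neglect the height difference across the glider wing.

1260 Pa

With negligible Δh, P + ½ρv² is constant, so P_low − P_up = ½ρ(v_up² − v_low²).
ΔP = ½·0.929·(119² − 107²) = 1260 Pa.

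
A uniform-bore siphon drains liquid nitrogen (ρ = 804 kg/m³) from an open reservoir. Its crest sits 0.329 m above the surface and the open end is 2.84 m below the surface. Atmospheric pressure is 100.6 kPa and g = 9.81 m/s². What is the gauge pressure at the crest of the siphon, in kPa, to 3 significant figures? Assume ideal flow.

P_gauge ≈ -25.0 kPa

From the surface to the outlet (both open to atmosphere, surface at rest): v = √(2g·h_out) = √(2·9.81·2.84) = 7.46 m/s.
The bore is uniform, so the speed at the crest is the same v. Bernoulli surface→crest: P_atm = P_top + ½ρv² + ρg·h_top.
P_top = 100600 − ½·804·7.46² − 804·9.81·0.329 = 75600 Pa. So P_gauge = P_top − P_atm = -25000 Pa.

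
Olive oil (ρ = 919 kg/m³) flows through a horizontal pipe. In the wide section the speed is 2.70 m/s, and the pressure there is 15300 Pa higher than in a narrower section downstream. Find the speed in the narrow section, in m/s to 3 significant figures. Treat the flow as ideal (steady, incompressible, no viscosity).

v₂ ≈ 6.37 m/s

Horizontal Bernoulli: P₁ + ½ρv₁² = P₂ + ½ρv₂², so v₂² = v₁² + 2(P₁ − P₂)/ρ.
v₂ = √(2.70² + 2·15300/919) = √(7.29 + 33.3) = 6.37 m/s.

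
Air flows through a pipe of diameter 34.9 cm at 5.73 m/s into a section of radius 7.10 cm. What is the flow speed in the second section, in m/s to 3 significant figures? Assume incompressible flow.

v₂ = 34.6 m/s

Mass conservation (A₁v₁ = A₂v₂) gives v₂ = 5.73 × 957/158 = 34.6 m/s.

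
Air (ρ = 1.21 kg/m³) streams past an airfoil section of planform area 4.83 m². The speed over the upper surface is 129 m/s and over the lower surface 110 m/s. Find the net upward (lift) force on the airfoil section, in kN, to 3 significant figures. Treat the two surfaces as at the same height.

The faster flow above has the lower pressure; Bernoulli (same height) gives ΔP = ½ρ(v_up² − v_low²).
ΔP = ½·1.21·(129² − 110²) = 2750 Pa.
Lift = ΔP · A = 2750 × 4.83 = 13300 N.

F ≈ 13.3 kN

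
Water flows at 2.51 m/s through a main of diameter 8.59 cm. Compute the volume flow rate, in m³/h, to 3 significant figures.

Q = A·v = 0.00580 m² × 2.51 m/s = 0.0145 m³/s.
Converting: 0.0145 m³/s × 3600 = 52.4 m³/h.

52.4 m³/h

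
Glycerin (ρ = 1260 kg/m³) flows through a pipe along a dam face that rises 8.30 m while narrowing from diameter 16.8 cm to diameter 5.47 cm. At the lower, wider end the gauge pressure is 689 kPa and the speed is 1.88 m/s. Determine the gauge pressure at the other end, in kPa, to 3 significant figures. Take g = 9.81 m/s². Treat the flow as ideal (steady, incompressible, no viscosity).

The volume flow rate is constant, so v₂ = (A₁/A₂)v₁ = (222/23.5)·1.88 = 17.7 m/s.
Bernoulli: P₁ + ½ρv₁² + ρg h₁ = P₂ + ½ρv₂² + ρg h₂, so P₂ = P₁ + ½ρ(v₁² − v₂²) − ρg(h₂ − h₁).
P₂ = 689000 + ½·1260·(1.88² − 17.7²) − 1260·9.81·(+8.30) = 689000 + (-196000) − (103000) = 391000 Pa.

391 kPa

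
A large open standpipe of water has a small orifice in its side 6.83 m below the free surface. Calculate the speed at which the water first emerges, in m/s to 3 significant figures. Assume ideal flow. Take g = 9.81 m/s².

v = 11.6 m/s

Torricelli's result v = √(2gh) gives v = √(2·9.81·6.83) = 11.6 m/s.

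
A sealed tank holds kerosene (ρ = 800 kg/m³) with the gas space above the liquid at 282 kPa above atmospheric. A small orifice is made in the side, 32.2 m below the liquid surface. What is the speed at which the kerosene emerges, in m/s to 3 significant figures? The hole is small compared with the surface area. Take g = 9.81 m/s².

v = 36.6 m/s

Take point 1 at the surface (v₁ ≈ 0) and point 2 at the hole (at atmospheric pressure). Bernoulli: P₁ + ρg h = P_atm + ½ρv₂².
With P₁ − P_atm = 282000 Pa, v₂ = √(2gh + 2ΔP/ρ) = √(2·9.81·32.2 + 2·282000/800) = 36.6 m/s.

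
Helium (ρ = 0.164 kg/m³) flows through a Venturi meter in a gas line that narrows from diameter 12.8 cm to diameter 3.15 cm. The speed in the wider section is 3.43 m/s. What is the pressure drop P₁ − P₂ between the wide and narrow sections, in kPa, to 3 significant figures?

0.262 kPa

By continuity, v₂ = v₁·A₁/A₂ = 3.43·(129/7.79) = 56.6 m/s.
Bernoulli (h₁ = h₂): P₁ − P₂ = ½ρ(v₂² − v₁²).
P₁ − P₂ = ½·0.164·(56.6² − 3.43²) = ½·0.164·3200 = 262 Pa.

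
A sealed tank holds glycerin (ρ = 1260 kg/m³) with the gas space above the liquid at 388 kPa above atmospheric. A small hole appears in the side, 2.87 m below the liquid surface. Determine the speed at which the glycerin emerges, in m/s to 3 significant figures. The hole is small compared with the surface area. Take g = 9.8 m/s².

v = 25.9 m/s

Take point 1 at the surface (v₁ ≈ 0) and point 2 at the hole (at atmospheric pressure). Bernoulli: P₁ + ρg h = P_atm + ½ρv₂².
With P₁ − P_atm = 388000 Pa, v₂ = √(2gh + 2ΔP/ρ) = √(2·9.8·2.87 + 2·388000/1260) = 25.9 m/s.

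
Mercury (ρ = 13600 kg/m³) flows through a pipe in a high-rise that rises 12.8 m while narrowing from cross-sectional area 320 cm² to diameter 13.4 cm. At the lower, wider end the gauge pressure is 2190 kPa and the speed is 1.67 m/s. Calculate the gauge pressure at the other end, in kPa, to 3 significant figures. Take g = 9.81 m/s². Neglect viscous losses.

The volume flow rate is constant, so v₂ = (A₁/A₂)v₁ = (320/141)·1.67 = 3.79 m/s.
Applying Bernoulli between the two ends and solving for P₂: P₂ = P₁ + ½ρ(v₁² − v₂²) − ρgΔh.
P₂ = 2190000 + ½·13600·(1.67² − 3.79²) − 13600·9.81·(+12.8) = 2190000 + (-78700) − (1710000) = 404000 Pa.

P₂ ≈ 404 kPa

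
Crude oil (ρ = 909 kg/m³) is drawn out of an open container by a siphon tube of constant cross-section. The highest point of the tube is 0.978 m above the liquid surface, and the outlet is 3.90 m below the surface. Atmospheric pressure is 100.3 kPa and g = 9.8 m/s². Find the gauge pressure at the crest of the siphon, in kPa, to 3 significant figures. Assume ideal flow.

P_gauge ≈ -43.5 kPa

From the surface to the outlet (both open to atmosphere, surface at rest): v = √(2g·h_out) = √(2·9.8·3.90) = 8.74 m/s.
Continuity keeps v the same throughout the tube; from surface to crest, P_atm + 0 = P_top + ½ρv² + ρg·h_top.
P_top = 100300 − ½·909·8.74² − 909·9.8·0.978 = 56800 Pa. So P_gauge = P_top − P_atm = -43500 Pa.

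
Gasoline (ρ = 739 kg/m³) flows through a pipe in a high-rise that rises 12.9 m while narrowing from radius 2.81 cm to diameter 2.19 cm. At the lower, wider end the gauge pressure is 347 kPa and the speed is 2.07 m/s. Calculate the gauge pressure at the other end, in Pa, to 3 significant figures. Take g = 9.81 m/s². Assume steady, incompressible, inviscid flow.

By continuity, v₂ = v₁·A₁/A₂ = 2.07·(24.8/3.77) = 13.6 m/s.
Bernoulli: P₁ + ½ρv₁² + ρg h₁ = P₂ + ½ρv₂² + ρg h₂, so P₂ = P₁ + ½ρ(v₁² − v₂²) − ρg(h₂ − h₁).
P₂ = 347000 + ½·739·(2.07² − 13.6²) − 739·9.81·(+12.9) = 347000 + (-67100) − (93500) = 186000 Pa.

P₂ = 186000 Pa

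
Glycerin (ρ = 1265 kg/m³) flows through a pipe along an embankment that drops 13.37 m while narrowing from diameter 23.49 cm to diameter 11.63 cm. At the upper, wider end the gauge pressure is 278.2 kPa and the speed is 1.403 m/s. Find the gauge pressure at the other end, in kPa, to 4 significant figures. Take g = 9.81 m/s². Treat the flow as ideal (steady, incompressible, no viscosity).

Mass conservation (A₁v₁ = A₂v₂) gives v₂ = 1.403 × 433.4/106.2 = 5.724 m/s.
Energy conservation along the streamline gives P₂ = P₁ − ½ρ(v₂² − v₁²) − ρg(h₂ − h₁).
P₂ = 278200 + ½·1265·(1.403² − 5.724²) − 1265·9.81·(−13.37) = 278200 + (-19470) − (-165900) = 424600 Pa.

424.6 kPa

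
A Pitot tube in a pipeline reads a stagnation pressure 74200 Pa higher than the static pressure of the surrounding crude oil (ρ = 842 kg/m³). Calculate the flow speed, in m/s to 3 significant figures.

v ≈ 13.3 m/s

Bernoulli between the free stream and the stagnation point: ½ρv² = P_stag − P_static.
v = √(2ΔP/ρ) = √(2·74200/842) = 13.3 m/s.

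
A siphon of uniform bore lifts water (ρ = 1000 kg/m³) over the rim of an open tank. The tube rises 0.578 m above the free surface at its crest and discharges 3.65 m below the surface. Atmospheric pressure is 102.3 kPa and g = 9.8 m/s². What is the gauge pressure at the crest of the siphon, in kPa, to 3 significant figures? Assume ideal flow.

P_gauge ≈ -41.4 kPa

The outlet speed comes from Torricelli: v = √(2g·3.65) = 8.46 m/s.
Continuity keeps v the same throughout the tube; from surface to crest, P_atm + 0 = P_top + ½ρv² + ρg·h_top.
P_top = 102300 − ½·1000·8.46² − 1000·9.8·0.578 = 60900 Pa. So P_gauge = P_top − P_atm = -41400 Pa.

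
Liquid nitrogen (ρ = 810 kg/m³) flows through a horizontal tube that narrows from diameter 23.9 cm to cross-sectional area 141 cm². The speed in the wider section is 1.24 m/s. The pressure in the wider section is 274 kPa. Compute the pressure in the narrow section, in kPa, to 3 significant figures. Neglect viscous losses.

By continuity, v₂ = v₁·A₁/A₂ = 1.24·(449/141) = 3.95 m/s.
Bernoulli (h₁ = h₂): P₁ − P₂ = ½ρ(v₂² − v₁²).
P₂ = P₁ − ½ρ(v₂² − v₁²) = 274000 − ½·810·(3.95² − 1.24²) = 274000 − 5680 = 268000 Pa.

P₂ = 268 kPa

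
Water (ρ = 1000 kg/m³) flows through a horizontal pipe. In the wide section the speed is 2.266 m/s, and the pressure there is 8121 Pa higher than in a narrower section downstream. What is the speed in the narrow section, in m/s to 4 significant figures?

v₂ ≈ 4.624 m/s

Horizontal Bernoulli: P₁ + ½ρv₁² = P₂ + ½ρv₂², so v₂² = v₁² + 2(P₁ − P₂)/ρ.
v₂ = √(2.266² + 2·8121/1000) = √(5.135 + 16.24) = 4.624 m/s.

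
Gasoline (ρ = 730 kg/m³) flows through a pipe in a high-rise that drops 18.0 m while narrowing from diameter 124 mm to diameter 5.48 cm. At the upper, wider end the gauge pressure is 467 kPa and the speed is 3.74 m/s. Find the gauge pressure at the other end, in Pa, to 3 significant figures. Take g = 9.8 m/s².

Continuity gives A₁v₁ = A₂v₂, so v₂ = (121 cm²)/(23.6 cm²) × 3.74 m/s = 19.1 m/s.
Bernoulli: P₁ + ½ρv₁² + ρg h₁ = P₂ + ½ρv₂² + ρg h₂, so P₂ = P₁ + ½ρ(v₁² − v₂²) − ρg(h₂ − h₁).
P₂ = 467000 + ½·730·(3.74² − 19.1²) − 730·9.8·(−18.0) = 467000 + (-129000) − (-129000) = 467000 Pa.

P₂ ≈ 467000 Pa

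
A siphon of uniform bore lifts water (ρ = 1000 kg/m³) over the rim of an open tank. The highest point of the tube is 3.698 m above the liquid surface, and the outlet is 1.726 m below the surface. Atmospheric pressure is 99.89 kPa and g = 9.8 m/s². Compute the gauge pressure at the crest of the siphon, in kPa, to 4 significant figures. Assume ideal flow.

P_gauge ≈ -53.16 kPa

Bernoulli surface→outlet gives ½v² = g·h_out, so v = √(2·9.8·1.726) = 5.816 m/s.
Continuity keeps v the same throughout the tube; from surface to crest, P_atm + 0 = P_top + ½ρv² + ρg·h_top.
P_top = 99890 − ½·1000·5.816² − 1000·9.8·3.698 = 46730 Pa. So P_gauge = P_top − P_atm = -53160 Pa.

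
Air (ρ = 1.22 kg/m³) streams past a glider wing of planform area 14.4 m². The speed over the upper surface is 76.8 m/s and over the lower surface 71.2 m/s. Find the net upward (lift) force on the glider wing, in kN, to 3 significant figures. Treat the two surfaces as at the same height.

7.28 kN

With equal heights on the two surfaces, Bernoulli gives P_lower − P_upper = ½ρ(v_upper² − v_lower²).
ΔP = ½·1.22·(76.8² − 71.2²) = 506 Pa.
Lift = ΔP · A = 506 × 14.4 = 7280 N.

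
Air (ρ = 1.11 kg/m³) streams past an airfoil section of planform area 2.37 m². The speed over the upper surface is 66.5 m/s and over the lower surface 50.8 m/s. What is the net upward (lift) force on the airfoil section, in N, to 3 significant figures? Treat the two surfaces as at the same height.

From P + ½ρv² = const at equal height, P_low − P_up = ½ρ(v_up² − v_low²).
ΔP = ½·1.11·(66.5² − 50.8²) = 1020 Pa.
Lift = ΔP · A = 1020 × 2.37 = 2420 N.

F ≈ 2420 N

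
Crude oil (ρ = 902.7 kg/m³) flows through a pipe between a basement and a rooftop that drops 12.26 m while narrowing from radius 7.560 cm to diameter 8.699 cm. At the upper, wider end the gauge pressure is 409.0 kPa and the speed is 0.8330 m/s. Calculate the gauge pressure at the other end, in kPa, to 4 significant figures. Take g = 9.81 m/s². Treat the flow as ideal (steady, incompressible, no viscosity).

P₂ ≈ 515.0 kPa

Mass conservation (A₁v₁ = A₂v₂) gives v₂ = 0.8330 × 179.6/59.43 = 2.517 m/s.
Applying Bernoulli between the two ends and solving for P₂: P₂ = P₁ + ½ρ(v₁² − v₂²) − ρgΔh.
P₂ = 409000 + ½·902.7·(0.8330² − 2.517²) − 902.7·9.81·(−12.26) = 409000 + (-2545) − (-108600) = 515000 Pa.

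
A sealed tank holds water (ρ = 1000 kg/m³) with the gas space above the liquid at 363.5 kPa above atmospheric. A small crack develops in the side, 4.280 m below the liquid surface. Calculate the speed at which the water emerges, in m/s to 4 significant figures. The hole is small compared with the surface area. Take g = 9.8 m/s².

28.48 m/s

Take point 1 at the surface (v₁ ≈ 0) and point 2 at the hole (at atmospheric pressure). Bernoulli: P₁ + ρg h = P_atm + ½ρv₂².
With P₁ − P_atm = 363500 Pa, v₂ = √(2gh + 2ΔP/ρ) = √(2·9.8·4.280 + 2·363500/1000) = 28.48 m/s.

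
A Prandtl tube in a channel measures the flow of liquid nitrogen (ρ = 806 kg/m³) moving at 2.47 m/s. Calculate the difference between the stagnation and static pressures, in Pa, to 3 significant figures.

Bernoulli between the free stream and the stagnation point: ½ρv² = P_stag − P_static.
ΔP = ½·806·2.47² = 2460 Pa.

ΔP = 2460 Pa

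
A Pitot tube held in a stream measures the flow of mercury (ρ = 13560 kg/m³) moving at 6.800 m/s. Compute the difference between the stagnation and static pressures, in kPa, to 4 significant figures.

ΔP = 313.5 kPa

The dynamic pressure equals the rise in static pressure at the stagnation point: ΔP = ½ρv².
ΔP = ½·13560·6.800² = 313500 Pa.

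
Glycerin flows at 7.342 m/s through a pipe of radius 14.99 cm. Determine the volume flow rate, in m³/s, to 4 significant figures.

Q ≈ 0.5183 m³/s

Q = A·v = 0.07059 m² × 7.342 m/s = 0.5183 m³/s.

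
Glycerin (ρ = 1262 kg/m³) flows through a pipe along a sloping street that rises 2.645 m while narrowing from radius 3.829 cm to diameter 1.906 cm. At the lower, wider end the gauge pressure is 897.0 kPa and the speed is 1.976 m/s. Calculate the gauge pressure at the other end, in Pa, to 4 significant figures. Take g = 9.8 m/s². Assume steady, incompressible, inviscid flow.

Mass conservation (A₁v₁ = A₂v₂) gives v₂ = 1.976 × 46.06/2.853 = 31.90 m/s.
Applying Bernoulli between the two ends and solving for P₂: P₂ = P₁ + ½ρ(v₁² − v₂²) − ρgΔh.
P₂ = 897000 + ½·1262·(1.976² − 31.90²) − 1262·9.8·(+2.645) = 897000 + (-639600) − (32710) = 224700 Pa.

224700 Pa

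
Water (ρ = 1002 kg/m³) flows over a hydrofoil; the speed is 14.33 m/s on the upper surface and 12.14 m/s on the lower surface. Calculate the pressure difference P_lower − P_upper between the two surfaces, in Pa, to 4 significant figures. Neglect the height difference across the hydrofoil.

ΔP ≈ 29040 Pa

The pressure is lower where the speed is higher: ΔP = ½ρ(v_up² − v_low²).
ΔP = ½·1002·(14.33² − 12.14²) = 29040 Pa.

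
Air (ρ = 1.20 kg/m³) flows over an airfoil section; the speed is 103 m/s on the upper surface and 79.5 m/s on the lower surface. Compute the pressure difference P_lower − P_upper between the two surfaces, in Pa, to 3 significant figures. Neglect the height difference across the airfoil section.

Bernoulli (same height): P_lower − P_upper = ½ρ(v_upper² − v_lower²).
ΔP = ½·1.20·(103² − 79.5²) = 2570 Pa.

ΔP ≈ 2570 Pa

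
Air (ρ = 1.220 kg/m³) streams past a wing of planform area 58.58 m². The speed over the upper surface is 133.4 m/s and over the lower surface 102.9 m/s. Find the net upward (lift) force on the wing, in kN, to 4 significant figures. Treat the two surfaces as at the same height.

F = 257.5 kN

The faster flow above has the lower pressure; Bernoulli (same height) gives ΔP = ½ρ(v_up² − v_low²).
ΔP = ½·1.220·(133.4² − 102.9²) = 4396 Pa.
Lift = ΔP · A = 4396 × 58.58 = 257500 N.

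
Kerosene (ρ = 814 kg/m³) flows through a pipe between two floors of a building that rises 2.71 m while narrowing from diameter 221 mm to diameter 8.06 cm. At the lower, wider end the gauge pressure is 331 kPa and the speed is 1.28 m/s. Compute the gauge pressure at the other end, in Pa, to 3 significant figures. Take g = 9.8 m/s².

Continuity gives A₁v₁ = A₂v₂, so v₂ = (384 cm²)/(51.0 cm²) × 1.28 m/s = 9.62 m/s.
Applying Bernoulli between the two ends and solving for P₂: P₂ = P₁ + ½ρ(v₁² − v₂²) − ρgΔh.
P₂ = 331000 + ½·814·(1.28² − 9.62²) − 814·9.8·(+2.71) = 331000 + (-37000) − (21600) = 272000 Pa.

P₂ ≈ 272000 Pa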